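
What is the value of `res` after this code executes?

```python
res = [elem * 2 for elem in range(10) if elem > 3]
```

Let's trace through this code step by step.

Initialize: res = [elem * 2 for elem in range(10) if elem > 3]

After execution: res = [8, 10, 12, 14, 16, 18]
[8, 10, 12, 14, 16, 18]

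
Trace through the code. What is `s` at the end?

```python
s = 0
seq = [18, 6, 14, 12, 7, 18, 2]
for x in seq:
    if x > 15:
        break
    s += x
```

Let's trace through this code step by step.

Initialize: s = 0
Initialize: seq = [18, 6, 14, 12, 7, 18, 2]
Entering loop: for x in seq:

After execution: s = 0
0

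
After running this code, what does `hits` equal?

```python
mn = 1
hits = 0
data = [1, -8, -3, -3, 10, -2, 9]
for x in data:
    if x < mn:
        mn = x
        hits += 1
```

Let's trace through this code step by step.

Initialize: mn = 1
Initialize: hits = 0
Initialize: data = [1, -8, -3, -3, 10, -2, 9]
Entering loop: for x in data:

After execution: hits = 1
1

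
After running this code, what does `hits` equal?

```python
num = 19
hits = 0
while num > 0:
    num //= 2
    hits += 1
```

Let's trace through this code step by step.

Initialize: num = 19
Initialize: hits = 0
Entering loop: while num > 0:

After execution: hits = 5
5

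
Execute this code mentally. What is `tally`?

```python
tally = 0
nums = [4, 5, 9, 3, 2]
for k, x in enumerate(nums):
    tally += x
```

Let's trace through this code step by step.

Initialize: tally = 0
Initialize: nums = [4, 5, 9, 3, 2]
Entering loop: for k, x in enumerate(nums):

After execution: tally = 23
23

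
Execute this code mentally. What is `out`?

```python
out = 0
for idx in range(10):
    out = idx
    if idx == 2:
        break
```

Let's trace through this code step by step.

Initialize: out = 0
Entering loop: for idx in range(10):

After execution: out = 2
2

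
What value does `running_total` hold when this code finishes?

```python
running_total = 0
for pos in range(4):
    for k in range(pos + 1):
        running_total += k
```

Let's trace through this code step by step.

Initialize: running_total = 0
Entering loop: for pos in range(4):

After execution: running_total = 10
10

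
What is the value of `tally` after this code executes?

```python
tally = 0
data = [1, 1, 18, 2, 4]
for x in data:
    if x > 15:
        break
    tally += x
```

Let's trace through this code step by step.

Initialize: tally = 0
Initialize: data = [1, 1, 18, 2, 4]
Entering loop: for x in data:

After execution: tally = 2
2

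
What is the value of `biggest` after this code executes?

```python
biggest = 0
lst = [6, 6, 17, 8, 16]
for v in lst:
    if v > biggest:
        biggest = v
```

Let's trace through this code step by step.

Initialize: biggest = 0
Initialize: lst = [6, 6, 17, 8, 16]
Entering loop: for v in lst:

After execution: biggest = 17
17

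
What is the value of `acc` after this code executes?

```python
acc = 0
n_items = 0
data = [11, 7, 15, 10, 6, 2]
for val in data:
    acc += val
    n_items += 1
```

Let's trace through this code step by step.

Initialize: acc = 0
Initialize: n_items = 0
Initialize: data = [11, 7, 15, 10, 6, 2]
Entering loop: for val in data:

After execution: acc = 51
51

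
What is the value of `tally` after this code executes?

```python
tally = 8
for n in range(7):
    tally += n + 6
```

Let's trace through this code step by step.

Initialize: tally = 8
Entering loop: for n in range(7):

After execution: tally = 71
71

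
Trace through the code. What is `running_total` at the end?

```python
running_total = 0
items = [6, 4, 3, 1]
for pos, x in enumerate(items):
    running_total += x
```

Let's trace through this code step by step.

Initialize: running_total = 0
Initialize: items = [6, 4, 3, 1]
Entering loop: for pos, x in enumerate(items):

After execution: running_total = 14
14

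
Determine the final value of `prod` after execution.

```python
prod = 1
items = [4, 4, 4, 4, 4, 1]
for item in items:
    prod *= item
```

Let's trace through this code step by step.

Initialize: prod = 1
Initialize: items = [4, 4, 4, 4, 4, 1]
Entering loop: for item in items:

After execution: prod = 1024
1024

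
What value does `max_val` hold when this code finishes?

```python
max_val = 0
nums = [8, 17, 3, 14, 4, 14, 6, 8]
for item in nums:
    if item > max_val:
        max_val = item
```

Let's trace through this code step by step.

Initialize: max_val = 0
Initialize: nums = [8, 17, 3, 14, 4, 14, 6, 8]
Entering loop: for item in nums:

After execution: max_val = 17
17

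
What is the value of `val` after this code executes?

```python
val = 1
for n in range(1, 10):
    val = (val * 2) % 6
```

Let's trace through this code step by step.

Initialize: val = 1
Entering loop: for n in range(1, 10):

After execution: val = 2
2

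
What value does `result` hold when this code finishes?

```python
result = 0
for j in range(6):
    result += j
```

Let's trace through this code step by step.

Initialize: result = 0
Entering loop: for j in range(6):

After execution: result = 15
15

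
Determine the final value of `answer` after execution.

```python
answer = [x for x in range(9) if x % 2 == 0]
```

Let's trace through this code step by step.

Initialize: answer = [x for x in range(9) if x % 2 == 0]

After execution: answer = [0, 2, 4, 6, 8]
[0, 2, 4, 6, 8]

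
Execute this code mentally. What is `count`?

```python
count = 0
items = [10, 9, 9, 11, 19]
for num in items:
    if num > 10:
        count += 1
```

Let's trace through this code step by step.

Initialize: count = 0
Initialize: items = [10, 9, 9, 11, 19]
Entering loop: for num in items:

After execution: count = 2
2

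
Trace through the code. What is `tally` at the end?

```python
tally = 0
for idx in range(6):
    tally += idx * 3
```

Let's trace through this code step by step.

Initialize: tally = 0
Entering loop: for idx in range(6):

After execution: tally = 45
45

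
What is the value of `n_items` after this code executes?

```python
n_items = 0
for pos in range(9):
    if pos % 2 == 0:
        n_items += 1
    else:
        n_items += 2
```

Let's trace through this code step by step.

Initialize: n_items = 0
Entering loop: for pos in range(9):

After execution: n_items = 13
13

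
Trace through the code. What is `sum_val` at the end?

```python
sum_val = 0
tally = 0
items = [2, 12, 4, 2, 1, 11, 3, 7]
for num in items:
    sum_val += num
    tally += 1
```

Let's trace through this code step by step.

Initialize: sum_val = 0
Initialize: tally = 0
Initialize: items = [2, 12, 4, 2, 1, 11, 3, 7]
Entering loop: for num in items:

After execution: sum_val = 42
42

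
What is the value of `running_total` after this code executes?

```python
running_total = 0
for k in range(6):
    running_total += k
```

Let's trace through this code step by step.

Initialize: running_total = 0
Entering loop: for k in range(6):

After execution: running_total = 15
15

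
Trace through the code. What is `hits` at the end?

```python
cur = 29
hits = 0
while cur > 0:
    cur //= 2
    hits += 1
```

Let's trace through this code step by step.

Initialize: cur = 29
Initialize: hits = 0
Entering loop: while cur > 0:

After execution: hits = 5
5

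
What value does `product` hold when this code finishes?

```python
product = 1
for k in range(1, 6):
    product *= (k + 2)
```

Let's trace through this code step by step.

Initialize: product = 1
Entering loop: for k in range(1, 6):

After execution: product = 2520
2520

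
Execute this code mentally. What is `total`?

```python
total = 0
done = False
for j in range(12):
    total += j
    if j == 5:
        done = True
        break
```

Let's trace through this code step by step.

Initialize: total = 0
Initialize: done = False
Entering loop: for j in range(12):

After execution: total = 15
15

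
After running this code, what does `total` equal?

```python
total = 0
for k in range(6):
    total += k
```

Let's trace through this code step by step.

Initialize: total = 0
Entering loop: for k in range(6):

After execution: total = 15
15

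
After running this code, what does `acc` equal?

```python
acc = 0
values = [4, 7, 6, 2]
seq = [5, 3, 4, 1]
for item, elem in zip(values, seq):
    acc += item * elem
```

Let's trace through this code step by step.

Initialize: acc = 0
Initialize: values = [4, 7, 6, 2]
Initialize: seq = [5, 3, 4, 1]
Entering loop: for item, elem in zip(values, seq):

After execution: acc = 67
67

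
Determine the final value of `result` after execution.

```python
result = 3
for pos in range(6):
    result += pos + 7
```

Let's trace through this code step by step.

Initialize: result = 3
Entering loop: for pos in range(6):

After execution: result = 60
60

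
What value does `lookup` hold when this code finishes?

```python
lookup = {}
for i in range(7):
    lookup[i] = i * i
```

Let's trace through this code step by step.

Initialize: lookup = {}
Entering loop: for i in range(7):

After execution: lookup = {0: 0, 1: 1, 2: 4, 3: 9, 4: 16, 5: 25, 6: 36}
{0: 0, 1: 1, 2: 4, 3: 9, 4: 16, 5: 25, 6: 36}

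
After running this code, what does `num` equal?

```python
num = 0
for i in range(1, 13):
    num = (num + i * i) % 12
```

Let's trace through this code step by step.

Initialize: num = 0
Entering loop: for i in range(1, 13):

After execution: num = 2
2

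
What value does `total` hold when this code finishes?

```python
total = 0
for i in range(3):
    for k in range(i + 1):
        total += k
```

Let's trace through this code step by step.

Initialize: total = 0
Entering loop: for i in range(3):

After execution: total = 4
4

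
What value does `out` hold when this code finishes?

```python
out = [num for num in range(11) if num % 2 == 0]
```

Let's trace through this code step by step.

Initialize: out = [num for num in range(11) if num % 2 == 0]

After execution: out = [0, 2, 4, 6, 8, 10]
[0, 2, 4, 6, 8, 10]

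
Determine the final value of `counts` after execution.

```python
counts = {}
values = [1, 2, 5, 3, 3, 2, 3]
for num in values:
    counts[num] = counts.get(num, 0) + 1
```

Let's trace through this code step by step.

Initialize: counts = {}
Initialize: values = [1, 2, 5, 3, 3, 2, 3]
Entering loop: for num in values:

After execution: counts = {1: 1, 2: 2, 5: 1, 3: 3}
{1: 1, 2: 2, 5: 1, 3: 3}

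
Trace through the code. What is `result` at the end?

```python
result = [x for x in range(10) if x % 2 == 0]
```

Let's trace through this code step by step.

Initialize: result = [x for x in range(10) if x % 2 == 0]

After execution: result = [0, 2, 4, 6, 8]
[0, 2, 4, 6, 8]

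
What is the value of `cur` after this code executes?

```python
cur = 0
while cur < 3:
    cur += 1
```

Let's trace through this code step by step.

Initialize: cur = 0
Entering loop: while cur < 3:

After execution: cur = 3
3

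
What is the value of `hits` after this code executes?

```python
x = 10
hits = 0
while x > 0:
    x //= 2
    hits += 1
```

Let's trace through this code step by step.

Initialize: x = 10
Initialize: hits = 0
Entering loop: while x > 0:

After execution: hits = 4
4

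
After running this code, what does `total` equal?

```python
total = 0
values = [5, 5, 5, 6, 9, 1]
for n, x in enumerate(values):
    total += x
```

Let's trace through this code step by step.

Initialize: total = 0
Initialize: values = [5, 5, 5, 6, 9, 1]
Entering loop: for n, x in enumerate(values):

After execution: total = 31
31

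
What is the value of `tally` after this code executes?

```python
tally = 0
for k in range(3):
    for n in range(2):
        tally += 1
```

Let's trace through this code step by step.

Initialize: tally = 0
Entering loop: for k in range(3):

After execution: tally = 6
6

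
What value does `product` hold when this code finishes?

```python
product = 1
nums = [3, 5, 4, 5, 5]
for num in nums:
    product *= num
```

Let's trace through this code step by step.

Initialize: product = 1
Initialize: nums = [3, 5, 4, 5, 5]
Entering loop: for num in nums:

After execution: product = 1500
1500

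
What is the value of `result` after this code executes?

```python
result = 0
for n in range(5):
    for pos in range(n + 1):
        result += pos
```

Let's trace through this code step by step.

Initialize: result = 0
Entering loop: for n in range(5):

After execution: result = 20
20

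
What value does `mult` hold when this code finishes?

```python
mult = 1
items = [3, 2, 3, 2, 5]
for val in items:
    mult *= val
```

Let's trace through this code step by step.

Initialize: mult = 1
Initialize: items = [3, 2, 3, 2, 5]
Entering loop: for val in items:

After execution: mult = 180
180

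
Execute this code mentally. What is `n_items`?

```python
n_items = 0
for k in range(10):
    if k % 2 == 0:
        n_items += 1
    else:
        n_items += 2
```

Let's trace through this code step by step.

Initialize: n_items = 0
Entering loop: for k in range(10):

After execution: n_items = 15
15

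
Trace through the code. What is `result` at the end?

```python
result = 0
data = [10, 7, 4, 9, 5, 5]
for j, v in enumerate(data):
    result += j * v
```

Let's trace through this code step by step.

Initialize: result = 0
Initialize: data = [10, 7, 4, 9, 5, 5]
Entering loop: for j, v in enumerate(data):

After execution: result = 87
87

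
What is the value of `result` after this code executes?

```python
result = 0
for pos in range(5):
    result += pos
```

Let's trace through this code step by step.

Initialize: result = 0
Entering loop: for pos in range(5):

After execution: result = 10
10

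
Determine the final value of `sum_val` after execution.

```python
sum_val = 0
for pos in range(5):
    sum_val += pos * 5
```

Let's trace through this code step by step.

Initialize: sum_val = 0
Entering loop: for pos in range(5):

After execution: sum_val = 50
50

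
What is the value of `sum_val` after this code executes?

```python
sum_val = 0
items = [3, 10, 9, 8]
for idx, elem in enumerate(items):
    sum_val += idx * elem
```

Let's trace through this code step by step.

Initialize: sum_val = 0
Initialize: items = [3, 10, 9, 8]
Entering loop: for idx, elem in enumerate(items):

After execution: sum_val = 52
52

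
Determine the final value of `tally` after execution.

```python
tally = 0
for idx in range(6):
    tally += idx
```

Let's trace through this code step by step.

Initialize: tally = 0
Entering loop: for idx in range(6):

After execution: tally = 15
15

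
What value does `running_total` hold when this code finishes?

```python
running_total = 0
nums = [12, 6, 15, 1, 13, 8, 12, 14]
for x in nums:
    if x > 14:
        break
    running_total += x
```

Let's trace through this code step by step.

Initialize: running_total = 0
Initialize: nums = [12, 6, 15, 1, 13, 8, 12, 14]
Entering loop: for x in nums:

After execution: running_total = 18
18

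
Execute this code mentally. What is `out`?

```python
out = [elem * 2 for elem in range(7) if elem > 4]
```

Let's trace through this code step by step.

Initialize: out = [elem * 2 for elem in range(7) if elem > 4]

After execution: out = [10, 12]
[10, 12]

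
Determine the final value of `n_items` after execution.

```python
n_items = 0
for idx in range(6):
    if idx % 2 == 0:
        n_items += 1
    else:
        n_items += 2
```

Let's trace through this code step by step.

Initialize: n_items = 0
Entering loop: for idx in range(6):

After execution: n_items = 9
9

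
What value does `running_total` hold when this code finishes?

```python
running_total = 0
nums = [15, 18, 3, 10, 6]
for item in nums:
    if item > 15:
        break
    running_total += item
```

Let's trace through this code step by step.

Initialize: running_total = 0
Initialize: nums = [15, 18, 3, 10, 6]
Entering loop: for item in nums:

After execution: running_total = 15
15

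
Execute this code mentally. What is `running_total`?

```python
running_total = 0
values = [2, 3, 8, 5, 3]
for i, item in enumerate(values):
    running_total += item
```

Let's trace through this code step by step.

Initialize: running_total = 0
Initialize: values = [2, 3, 8, 5, 3]
Entering loop: for i, item in enumerate(values):

After execution: running_total = 21
21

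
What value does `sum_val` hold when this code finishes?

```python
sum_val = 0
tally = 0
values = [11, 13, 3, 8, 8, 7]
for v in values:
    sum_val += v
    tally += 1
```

Let's trace through this code step by step.

Initialize: sum_val = 0
Initialize: tally = 0
Initialize: values = [11, 13, 3, 8, 8, 7]
Entering loop: for v in values:

After execution: sum_val = 50
50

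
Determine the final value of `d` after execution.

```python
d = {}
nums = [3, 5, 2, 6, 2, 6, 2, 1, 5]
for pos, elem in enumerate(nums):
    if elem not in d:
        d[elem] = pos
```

Let's trace through this code step by step.

Initialize: d = {}
Initialize: nums = [3, 5, 2, 6, 2, 6, 2, 1, 5]
Entering loop: for pos, elem in enumerate(nums):

After execution: d = {3: 0, 5: 1, 2: 2, 6: 3, 1: 7}
{3: 0, 5: 1, 2: 2, 6: 3, 1: 7}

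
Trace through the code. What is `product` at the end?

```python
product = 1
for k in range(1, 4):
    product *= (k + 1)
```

Let's trace through this code step by step.

Initialize: product = 1
Entering loop: for k in range(1, 4):

After execution: product = 24
24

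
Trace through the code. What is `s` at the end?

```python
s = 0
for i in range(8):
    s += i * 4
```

Let's trace through this code step by step.

Initialize: s = 0
Entering loop: for i in range(8):

After execution: s = 112
112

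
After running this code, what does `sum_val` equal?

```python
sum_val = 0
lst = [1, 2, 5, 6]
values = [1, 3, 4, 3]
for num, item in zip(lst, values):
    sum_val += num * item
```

Let's trace through this code step by step.

Initialize: sum_val = 0
Initialize: lst = [1, 2, 5, 6]
Initialize: values = [1, 3, 4, 3]
Entering loop: for num, item in zip(lst, values):

After execution: sum_val = 45
45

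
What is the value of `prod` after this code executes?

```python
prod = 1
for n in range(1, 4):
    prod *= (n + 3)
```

Let's trace through this code step by step.

Initialize: prod = 1
Entering loop: for n in range(1, 4):

After execution: prod = 120
120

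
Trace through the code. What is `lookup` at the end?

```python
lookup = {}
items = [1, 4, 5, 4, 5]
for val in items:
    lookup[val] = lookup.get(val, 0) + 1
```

Let's trace through this code step by step.

Initialize: lookup = {}
Initialize: items = [1, 4, 5, 4, 5]
Entering loop: for val in items:

After execution: lookup = {1: 1, 4: 2, 5: 2}
{1: 1, 4: 2, 5: 2}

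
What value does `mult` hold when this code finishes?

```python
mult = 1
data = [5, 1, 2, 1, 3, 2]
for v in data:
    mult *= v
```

Let's trace through this code step by step.

Initialize: mult = 1
Initialize: data = [5, 1, 2, 1, 3, 2]
Entering loop: for v in data:

After execution: mult = 60
60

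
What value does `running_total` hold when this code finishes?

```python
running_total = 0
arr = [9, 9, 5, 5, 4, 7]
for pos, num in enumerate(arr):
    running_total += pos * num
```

Let's trace through this code step by step.

Initialize: running_total = 0
Initialize: arr = [9, 9, 5, 5, 4, 7]
Entering loop: for pos, num in enumerate(arr):

After execution: running_total = 85
85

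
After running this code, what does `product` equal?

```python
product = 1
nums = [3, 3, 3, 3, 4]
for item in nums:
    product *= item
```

Let's trace through this code step by step.

Initialize: product = 1
Initialize: nums = [3, 3, 3, 3, 4]
Entering loop: for item in nums:

After execution: product = 324
324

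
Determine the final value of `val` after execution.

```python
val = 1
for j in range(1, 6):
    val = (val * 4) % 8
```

Let's trace through this code step by step.

Initialize: val = 1
Entering loop: for j in range(1, 6):

After execution: val = 0
0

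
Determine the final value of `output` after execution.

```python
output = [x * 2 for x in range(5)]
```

Let's trace through this code step by step.

Initialize: output = [x * 2 for x in range(5)]

After execution: output = [0, 2, 4, 6, 8]
[0, 2, 4, 6, 8]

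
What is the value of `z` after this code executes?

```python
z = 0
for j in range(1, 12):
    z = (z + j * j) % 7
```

Let's trace through this code step by step.

Initialize: z = 0
Entering loop: for j in range(1, 12):

After execution: z = 2
2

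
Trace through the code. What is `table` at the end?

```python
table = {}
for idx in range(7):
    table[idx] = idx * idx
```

Let's trace through this code step by step.

Initialize: table = {}
Entering loop: for idx in range(7):

After execution: table = {0: 0, 1: 1, 2: 4, 3: 9, 4: 16, 5: 25, 6: 36}
{0: 0, 1: 1, 2: 4, 3: 9, 4: 16, 5: 25, 6: 36}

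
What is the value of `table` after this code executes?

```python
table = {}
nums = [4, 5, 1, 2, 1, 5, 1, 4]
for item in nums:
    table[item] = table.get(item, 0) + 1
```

Let's trace through this code step by step.

Initialize: table = {}
Initialize: nums = [4, 5, 1, 2, 1, 5, 1, 4]
Entering loop: for item in nums:

After execution: table = {4: 2, 5: 2, 1: 3, 2: 1}
{4: 2, 5: 2, 1: 3, 2: 1}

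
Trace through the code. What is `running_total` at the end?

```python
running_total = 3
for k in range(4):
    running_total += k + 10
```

Let's trace through this code step by step.

Initialize: running_total = 3
Entering loop: for k in range(4):

After execution: running_total = 49
49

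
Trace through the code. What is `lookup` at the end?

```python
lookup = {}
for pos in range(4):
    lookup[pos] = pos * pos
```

Let's trace through this code step by step.

Initialize: lookup = {}
Entering loop: for pos in range(4):

After execution: lookup = {0: 0, 1: 1, 2: 4, 3: 9}
{0: 0, 1: 1, 2: 4, 3: 9}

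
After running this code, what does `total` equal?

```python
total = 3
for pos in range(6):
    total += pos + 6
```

Let's trace through this code step by step.

Initialize: total = 3
Entering loop: for pos in range(6):

After execution: total = 54
54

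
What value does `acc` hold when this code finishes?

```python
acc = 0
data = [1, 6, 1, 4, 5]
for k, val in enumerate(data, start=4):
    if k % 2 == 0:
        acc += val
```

Let's trace through this code step by step.

Initialize: acc = 0
Initialize: data = [1, 6, 1, 4, 5]
Entering loop: for k, val in enumerate(data, start=4):

After execution: acc = 7
7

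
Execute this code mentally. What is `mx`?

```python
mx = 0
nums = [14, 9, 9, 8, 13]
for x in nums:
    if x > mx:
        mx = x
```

Let's trace through this code step by step.

Initialize: mx = 0
Initialize: nums = [14, 9, 9, 8, 13]
Entering loop: for x in nums:

After execution: mx = 14
14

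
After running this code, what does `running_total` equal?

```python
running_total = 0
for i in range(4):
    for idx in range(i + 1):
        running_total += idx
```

Let's trace through this code step by step.

Initialize: running_total = 0
Entering loop: for i in range(4):

After execution: running_total = 10
10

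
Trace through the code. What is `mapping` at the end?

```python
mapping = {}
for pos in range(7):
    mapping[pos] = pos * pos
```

Let's trace through this code step by step.

Initialize: mapping = {}
Entering loop: for pos in range(7):

After execution: mapping = {0: 0, 1: 1, 2: 4, 3: 9, 4: 16, 5: 25, 6: 36}
{0: 0, 1: 1, 2: 4, 3: 9, 4: 16, 5: 25, 6: 36}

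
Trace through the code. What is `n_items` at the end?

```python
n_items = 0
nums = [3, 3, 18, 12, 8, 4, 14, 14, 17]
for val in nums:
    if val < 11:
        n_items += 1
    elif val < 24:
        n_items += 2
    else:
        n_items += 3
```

Let's trace through this code step by step.

Initialize: n_items = 0
Initialize: nums = [3, 3, 18, 12, 8, 4, 14, 14, 17]
Entering loop: for val in nums:

After execution: n_items = 14
14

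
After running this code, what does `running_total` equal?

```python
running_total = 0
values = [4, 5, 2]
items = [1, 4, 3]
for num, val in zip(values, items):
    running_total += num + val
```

Let's trace through this code step by step.

Initialize: running_total = 0
Initialize: values = [4, 5, 2]
Initialize: items = [1, 4, 3]
Entering loop: for num, val in zip(values, items):

After execution: running_total = 19
19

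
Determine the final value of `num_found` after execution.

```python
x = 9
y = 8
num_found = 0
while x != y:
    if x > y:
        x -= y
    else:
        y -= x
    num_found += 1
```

Let's trace through this code step by step.

Initialize: x = 9
Initialize: y = 8
Initialize: num_found = 0
Entering loop: while x != y:

After execution: num_found = 8
8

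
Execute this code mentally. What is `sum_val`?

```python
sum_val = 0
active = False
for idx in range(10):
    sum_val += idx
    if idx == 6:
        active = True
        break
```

Let's trace through this code step by step.

Initialize: sum_val = 0
Initialize: active = False
Entering loop: for idx in range(10):

After execution: sum_val = 21
21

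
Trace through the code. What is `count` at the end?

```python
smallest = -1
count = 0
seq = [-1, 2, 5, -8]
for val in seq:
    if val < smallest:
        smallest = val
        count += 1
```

Let's trace through this code step by step.

Initialize: smallest = -1
Initialize: count = 0
Initialize: seq = [-1, 2, 5, -8]
Entering loop: for val in seq:

After execution: count = 1
1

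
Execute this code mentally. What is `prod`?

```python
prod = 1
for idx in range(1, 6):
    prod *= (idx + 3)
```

Let's trace through this code step by step.

Initialize: prod = 1
Entering loop: for idx in range(1, 6):

After execution: prod = 6720
6720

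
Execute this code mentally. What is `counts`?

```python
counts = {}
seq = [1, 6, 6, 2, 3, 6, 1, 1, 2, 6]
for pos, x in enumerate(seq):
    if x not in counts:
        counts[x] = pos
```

Let's trace through this code step by step.

Initialize: counts = {}
Initialize: seq = [1, 6, 6, 2, 3, 6, 1, 1, 2, 6]
Entering loop: for pos, x in enumerate(seq):

After execution: counts = {1: 0, 6: 1, 2: 3, 3: 4}
{1: 0, 6: 1, 2: 3, 3: 4}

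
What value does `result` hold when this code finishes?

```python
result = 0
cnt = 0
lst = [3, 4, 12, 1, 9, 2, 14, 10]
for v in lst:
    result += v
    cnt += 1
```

Let's trace through this code step by step.

Initialize: result = 0
Initialize: cnt = 0
Initialize: lst = [3, 4, 12, 1, 9, 2, 14, 10]
Entering loop: for v in lst:

After execution: result = 55
55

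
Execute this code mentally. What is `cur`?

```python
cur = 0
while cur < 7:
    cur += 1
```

Let's trace through this code step by step.

Initialize: cur = 0
Entering loop: while cur < 7:

After execution: cur = 7
7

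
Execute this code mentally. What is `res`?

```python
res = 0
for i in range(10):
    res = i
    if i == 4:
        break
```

Let's trace through this code step by step.

Initialize: res = 0
Entering loop: for i in range(10):

After execution: res = 4
4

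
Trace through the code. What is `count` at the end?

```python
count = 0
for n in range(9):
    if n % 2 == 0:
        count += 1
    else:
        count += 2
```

Let's trace through this code step by step.

Initialize: count = 0
Entering loop: for n in range(9):

After execution: count = 13
13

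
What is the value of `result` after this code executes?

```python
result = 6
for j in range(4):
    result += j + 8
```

Let's trace through this code step by step.

Initialize: result = 6
Entering loop: for j in range(4):

After execution: result = 44
44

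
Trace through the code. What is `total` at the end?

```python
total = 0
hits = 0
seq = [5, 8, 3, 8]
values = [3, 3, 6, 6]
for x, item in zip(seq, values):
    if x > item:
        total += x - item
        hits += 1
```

Let's trace through this code step by step.

Initialize: total = 0
Initialize: hits = 0
Initialize: seq = [5, 8, 3, 8]
Initialize: values = [3, 3, 6, 6]
Entering loop: for x, item in zip(seq, values):

After execution: total = 9
9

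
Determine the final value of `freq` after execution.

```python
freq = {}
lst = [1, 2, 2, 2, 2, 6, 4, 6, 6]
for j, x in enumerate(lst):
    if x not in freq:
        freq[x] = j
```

Let's trace through this code step by step.

Initialize: freq = {}
Initialize: lst = [1, 2, 2, 2, 2, 6, 4, 6, 6]
Entering loop: for j, x in enumerate(lst):

After execution: freq = {1: 0, 2: 1, 6: 5, 4: 6}
{1: 0, 2: 1, 6: 5, 4: 6}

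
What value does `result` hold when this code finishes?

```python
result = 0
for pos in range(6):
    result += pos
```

Let's trace through this code step by step.

Initialize: result = 0
Entering loop: for pos in range(6):

After execution: result = 15
15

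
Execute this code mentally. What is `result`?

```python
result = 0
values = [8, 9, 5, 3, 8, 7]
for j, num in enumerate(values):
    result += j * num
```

Let's trace through this code step by step.

Initialize: result = 0
Initialize: values = [8, 9, 5, 3, 8, 7]
Entering loop: for j, num in enumerate(values):

After execution: result = 95
95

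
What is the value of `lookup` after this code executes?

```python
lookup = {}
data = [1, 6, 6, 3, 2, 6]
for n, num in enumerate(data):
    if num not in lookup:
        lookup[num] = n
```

Let's trace through this code step by step.

Initialize: lookup = {}
Initialize: data = [1, 6, 6, 3, 2, 6]
Entering loop: for n, num in enumerate(data):

After execution: lookup = {1: 0, 6: 1, 3: 3, 2: 4}
{1: 0, 6: 1, 3: 3, 2: 4}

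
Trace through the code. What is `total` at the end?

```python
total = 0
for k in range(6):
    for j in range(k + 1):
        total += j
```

Let's trace through this code step by step.

Initialize: total = 0
Entering loop: for k in range(6):

After execution: total = 35
35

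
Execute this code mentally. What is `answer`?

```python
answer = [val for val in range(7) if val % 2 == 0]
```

Let's trace through this code step by step.

Initialize: answer = [val for val in range(7) if val % 2 == 0]

After execution: answer = [0, 2, 4, 6]
[0, 2, 4, 6]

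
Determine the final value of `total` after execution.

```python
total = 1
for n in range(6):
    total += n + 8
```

Let's trace through this code step by step.

Initialize: total = 1
Entering loop: for n in range(6):

After execution: total = 64
64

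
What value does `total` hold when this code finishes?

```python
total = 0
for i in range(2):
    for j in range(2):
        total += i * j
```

Let's trace through this code step by step.

Initialize: total = 0
Entering loop: for i in range(2):

After execution: total = 1
1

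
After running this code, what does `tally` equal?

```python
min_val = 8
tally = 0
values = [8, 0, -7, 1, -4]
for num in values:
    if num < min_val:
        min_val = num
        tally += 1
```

Let's trace through this code step by step.

Initialize: min_val = 8
Initialize: tally = 0
Initialize: values = [8, 0, -7, 1, -4]
Entering loop: for num in values:

After execution: tally = 2
2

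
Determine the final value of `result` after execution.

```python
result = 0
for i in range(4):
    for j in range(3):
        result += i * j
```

Let's trace through this code step by step.

Initialize: result = 0
Entering loop: for i in range(4):

After execution: result = 18
18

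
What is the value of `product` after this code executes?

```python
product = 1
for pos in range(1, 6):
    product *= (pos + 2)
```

Let's trace through this code step by step.

Initialize: product = 1
Entering loop: for pos in range(1, 6):

After execution: product = 2520
2520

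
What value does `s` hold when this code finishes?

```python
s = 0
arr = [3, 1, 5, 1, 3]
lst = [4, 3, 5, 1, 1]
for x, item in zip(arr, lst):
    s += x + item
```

Let's trace through this code step by step.

Initialize: s = 0
Initialize: arr = [3, 1, 5, 1, 3]
Initialize: lst = [4, 3, 5, 1, 1]
Entering loop: for x, item in zip(arr, lst):

After execution: s = 27
27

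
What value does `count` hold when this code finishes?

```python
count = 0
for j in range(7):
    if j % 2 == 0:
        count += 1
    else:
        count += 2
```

Let's trace through this code step by step.

Initialize: count = 0
Entering loop: for j in range(7):

After execution: count = 10
10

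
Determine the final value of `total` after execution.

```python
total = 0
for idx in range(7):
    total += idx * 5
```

Let's trace through this code step by step.

Initialize: total = 0
Entering loop: for idx in range(7):

After execution: total = 105
105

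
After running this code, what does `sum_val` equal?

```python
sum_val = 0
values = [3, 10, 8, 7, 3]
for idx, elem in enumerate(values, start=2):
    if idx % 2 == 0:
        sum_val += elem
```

Let's trace through this code step by step.

Initialize: sum_val = 0
Initialize: values = [3, 10, 8, 7, 3]
Entering loop: for idx, elem in enumerate(values, start=2):

After execution: sum_val = 14
14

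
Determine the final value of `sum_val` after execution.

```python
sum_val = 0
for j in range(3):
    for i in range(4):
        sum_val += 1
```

Let's trace through this code step by step.

Initialize: sum_val = 0
Entering loop: for j in range(3):

After execution: sum_val = 12
12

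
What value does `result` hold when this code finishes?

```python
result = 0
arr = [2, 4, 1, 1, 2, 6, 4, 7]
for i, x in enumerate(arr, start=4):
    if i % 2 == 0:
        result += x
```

Let's trace through this code step by step.

Initialize: result = 0
Initialize: arr = [2, 4, 1, 1, 2, 6, 4, 7]
Entering loop: for i, x in enumerate(arr, start=4):

After execution: result = 9
9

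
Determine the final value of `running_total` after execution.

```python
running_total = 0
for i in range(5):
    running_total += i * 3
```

Let's trace through this code step by step.

Initialize: running_total = 0
Entering loop: for i in range(5):

After execution: running_total = 30
30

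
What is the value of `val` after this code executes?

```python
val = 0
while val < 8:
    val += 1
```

Let's trace through this code step by step.

Initialize: val = 0
Entering loop: while val < 8:

After execution: val = 8
8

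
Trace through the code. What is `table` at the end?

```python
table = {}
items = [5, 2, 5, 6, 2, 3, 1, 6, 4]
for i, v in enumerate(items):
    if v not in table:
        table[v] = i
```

Let's trace through this code step by step.

Initialize: table = {}
Initialize: items = [5, 2, 5, 6, 2, 3, 1, 6, 4]
Entering loop: for i, v in enumerate(items):

After execution: table = {5: 0, 2: 1, 6: 3, 3: 5, 1: 6, 4: 8}
{5: 0, 2: 1, 6: 3, 3: 5, 1: 6, 4: 8}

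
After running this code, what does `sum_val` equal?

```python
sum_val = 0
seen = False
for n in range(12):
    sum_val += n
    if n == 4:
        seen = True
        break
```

Let's trace through this code step by step.

Initialize: sum_val = 0
Initialize: seen = False
Entering loop: for n in range(12):

After execution: sum_val = 10
10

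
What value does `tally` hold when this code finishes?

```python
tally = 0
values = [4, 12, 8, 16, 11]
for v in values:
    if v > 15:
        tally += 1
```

Let's trace through this code step by step.

Initialize: tally = 0
Initialize: values = [4, 12, 8, 16, 11]
Entering loop: for v in values:

After execution: tally = 1
1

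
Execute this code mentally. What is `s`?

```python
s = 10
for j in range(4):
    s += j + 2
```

Let's trace through this code step by step.

Initialize: s = 10
Entering loop: for j in range(4):

After execution: s = 24
24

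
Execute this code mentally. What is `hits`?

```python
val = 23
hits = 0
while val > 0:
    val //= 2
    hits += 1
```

Let's trace through this code step by step.

Initialize: val = 23
Initialize: hits = 0
Entering loop: while val > 0:

After execution: hits = 5
5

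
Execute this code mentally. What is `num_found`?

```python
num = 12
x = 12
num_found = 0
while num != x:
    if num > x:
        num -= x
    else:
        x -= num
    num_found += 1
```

Let's trace through this code step by step.

Initialize: num = 12
Initialize: x = 12
Initialize: num_found = 0
Entering loop: while num != x:

After execution: num_found = 0
0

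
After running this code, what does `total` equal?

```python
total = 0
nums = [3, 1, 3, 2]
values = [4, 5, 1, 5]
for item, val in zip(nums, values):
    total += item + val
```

Let's trace through this code step by step.

Initialize: total = 0
Initialize: nums = [3, 1, 3, 2]
Initialize: values = [4, 5, 1, 5]
Entering loop: for item, val in zip(nums, values):

After execution: total = 24
24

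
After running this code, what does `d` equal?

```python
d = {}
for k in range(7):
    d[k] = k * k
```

Let's trace through this code step by step.

Initialize: d = {}
Entering loop: for k in range(7):

After execution: d = {0: 0, 1: 1, 2: 4, 3: 9, 4: 16, 5: 25, 6: 36}
{0: 0, 1: 1, 2: 4, 3: 9, 4: 16, 5: 25, 6: 36}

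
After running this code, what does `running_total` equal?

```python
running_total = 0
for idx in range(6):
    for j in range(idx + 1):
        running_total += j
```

Let's trace through this code step by step.

Initialize: running_total = 0
Entering loop: for idx in range(6):

After execution: running_total = 35
35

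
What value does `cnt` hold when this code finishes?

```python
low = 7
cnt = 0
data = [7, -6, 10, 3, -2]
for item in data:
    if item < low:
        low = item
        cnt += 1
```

Let's trace through this code step by step.

Initialize: low = 7
Initialize: cnt = 0
Initialize: data = [7, -6, 10, 3, -2]
Entering loop: for item in data:

After execution: cnt = 1
1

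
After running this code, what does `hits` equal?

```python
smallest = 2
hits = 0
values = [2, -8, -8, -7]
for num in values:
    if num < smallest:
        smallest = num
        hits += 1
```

Let's trace through this code step by step.

Initialize: smallest = 2
Initialize: hits = 0
Initialize: values = [2, -8, -8, -7]
Entering loop: for num in values:

After execution: hits = 1
1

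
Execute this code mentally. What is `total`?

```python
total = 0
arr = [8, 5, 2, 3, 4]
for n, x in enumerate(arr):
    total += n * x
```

Let's trace through this code step by step.

Initialize: total = 0
Initialize: arr = [8, 5, 2, 3, 4]
Entering loop: for n, x in enumerate(arr):

After execution: total = 34
34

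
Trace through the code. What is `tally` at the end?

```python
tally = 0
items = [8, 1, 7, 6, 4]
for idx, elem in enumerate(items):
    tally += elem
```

Let's trace through this code step by step.

Initialize: tally = 0
Initialize: items = [8, 1, 7, 6, 4]
Entering loop: for idx, elem in enumerate(items):

After execution: tally = 26
26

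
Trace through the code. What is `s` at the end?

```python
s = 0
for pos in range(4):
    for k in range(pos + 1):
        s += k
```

Let's trace through this code step by step.

Initialize: s = 0
Entering loop: for pos in range(4):

After execution: s = 10
10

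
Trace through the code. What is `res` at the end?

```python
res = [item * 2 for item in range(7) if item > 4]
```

Let's trace through this code step by step.

Initialize: res = [item * 2 for item in range(7) if item > 4]

After execution: res = [10, 12]
[10, 12]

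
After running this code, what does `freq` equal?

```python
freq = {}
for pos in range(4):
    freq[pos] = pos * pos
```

Let's trace through this code step by step.

Initialize: freq = {}
Entering loop: for pos in range(4):

After execution: freq = {0: 0, 1: 1, 2: 4, 3: 9}
{0: 0, 1: 1, 2: 4, 3: 9}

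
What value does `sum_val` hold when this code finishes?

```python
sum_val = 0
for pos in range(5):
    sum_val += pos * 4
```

Let's trace through this code step by step.

Initialize: sum_val = 0
Entering loop: for pos in range(5):

After execution: sum_val = 40
40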